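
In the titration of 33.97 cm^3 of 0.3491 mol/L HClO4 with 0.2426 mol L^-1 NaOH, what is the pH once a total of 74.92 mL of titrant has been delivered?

12.76

n(acid) = 0.3491 x 0.03397 = 0.01186 mol; n(NaOH) added = 0.2426 x 0.07492 = 0.01818 mol.
Base is in excess by 0.01818 - 0.01186 = 0.006317 mol in a total volume of 0.1089 L.
[OH^-] = 0.006317/0.1089 = 0.05801 M, so pOH = 1.24 and pH = 14.00 - 1.24 = 12.76.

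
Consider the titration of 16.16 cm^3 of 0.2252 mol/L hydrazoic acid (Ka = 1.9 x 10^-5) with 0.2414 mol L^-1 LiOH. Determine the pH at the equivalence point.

8.89

n(HN3) = 0.2252 x 0.01616 = 0.003639 mol; V(LiOH) at equivalence = 0.003639/0.2414 = 0.01508 L.
At equivalence all the acid is converted to N3-; total volume = 0.01616 + 0.01508 = 0.03124 L, so [N3-] = 0.003639/0.03124 = 0.1165 M.
Kb = Kw/Ka = 1.0e-14 / 1.9 x 10^-5 = 5.26e-10.
[OH^-] = sqrt(Kb x [N3-]) = sqrt(5.26e-10 x 0.1165) = 7.83e-6 M.
pOH = 5.11, so pH = 14.00 - 5.11 = 8.89.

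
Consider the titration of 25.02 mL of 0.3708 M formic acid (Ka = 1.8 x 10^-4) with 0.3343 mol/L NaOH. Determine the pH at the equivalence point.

8.49

n(HCOOH) = 0.3708 x 0.02502 = 0.009277 mol; V(NaOH) at equivalence = 0.009277/0.3343 = 0.02775 L.
At equivalence all the acid is converted to HCOO-; total volume = 0.02502 + 0.02775 = 0.05277 L, so [HCOO-] = 0.009277/0.05277 = 0.1758 M.
Kb = Kw/Ka = 1.0e-14 / 1.8 x 10^-4 = 5.56e-11.
[OH^-] = sqrt(Kb x [HCOO-]) = sqrt(5.56e-11 x 0.1758) = 3.13e-6 M.
pOH = 5.51, so pH = 14.00 - 5.51 = 8.49.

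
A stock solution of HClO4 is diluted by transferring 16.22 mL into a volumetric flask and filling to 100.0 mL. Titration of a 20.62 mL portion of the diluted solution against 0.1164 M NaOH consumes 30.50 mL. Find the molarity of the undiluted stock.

1.06 M

n(NaOH) = 0.1164 x 0.03050 = 0.003550 mol.
n(HClO4) in the aliquot = 0.003550 mol.
[diluted HClO4] = 0.003550 / 0.02062 = 0.1722 M.
Dilution factor = 100.0/16.22 = 6.165, so [stock] = 0.1722 x 6.165 = 1.06 M.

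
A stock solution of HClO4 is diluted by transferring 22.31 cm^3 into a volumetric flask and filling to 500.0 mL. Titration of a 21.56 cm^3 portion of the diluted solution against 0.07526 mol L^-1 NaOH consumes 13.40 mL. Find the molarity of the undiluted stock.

n(NaOH) = 0.07526 x 0.01340 = 0.001008 mol.
n(HClO4) in the aliquot = 0.001008 mol.
[diluted HClO4] = 0.001008 / 0.02156 = 0.04678 M.
Dilution factor = 500.0/22.31 = 22.41, so [stock] = 0.04678 x 22.41 = 1.05 M.

1.05 M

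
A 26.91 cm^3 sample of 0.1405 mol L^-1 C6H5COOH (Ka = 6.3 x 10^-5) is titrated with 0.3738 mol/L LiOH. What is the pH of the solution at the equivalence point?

8.60

n(C6H5COOH) = 0.1405 x 0.02691 = 0.003781 mol; V(LiOH) at equivalence = 0.003781/0.3738 = 0.01011 L.
At equivalence all the acid is converted to C6H5COO-; total volume = 0.02691 + 0.01011 = 0.03702 L, so [C6H5COO-] = 0.003781/0.03702 = 0.1021 M.
Kb = Kw/Ka = 1.0e-14 / 6.3 x 10^-5 = 1.59e-10.
[OH^-] = sqrt(Kb x [C6H5COO-]) = sqrt(1.59e-10 x 0.1021) = 4.03e-6 M.
pOH = 5.40, so pH = 14.00 - 5.40 = 8.60.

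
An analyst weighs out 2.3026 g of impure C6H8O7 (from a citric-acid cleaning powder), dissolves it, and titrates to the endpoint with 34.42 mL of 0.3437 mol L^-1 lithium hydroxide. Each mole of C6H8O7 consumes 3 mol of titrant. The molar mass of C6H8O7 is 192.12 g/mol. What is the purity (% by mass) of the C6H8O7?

n(LiOH) = 0.3437 x 0.03442 = 0.01183 mol.
n(C6H8O7) = 0.01183 / 3 = 0.003943 mol.
mass of C6H8O7 = 0.003943 x 192.12 = 0.7576 g.
% purity = 0.7576 / 2.3026 x 100 = 32.9%.

32.9%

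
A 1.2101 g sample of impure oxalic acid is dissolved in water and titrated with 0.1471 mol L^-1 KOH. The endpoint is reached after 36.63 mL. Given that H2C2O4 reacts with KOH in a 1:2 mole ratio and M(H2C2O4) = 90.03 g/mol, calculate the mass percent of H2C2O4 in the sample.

20.0%

n(KOH) = 0.1471 x 0.03663 = 0.005388 mol.
n(H2C2O4) = 0.005388 / 2 = 0.002694 mol.
mass of H2C2O4 = 0.002694 x 90.03 = 0.2426 g.
% purity = 0.2426 / 1.2101 x 100 = 20.0%.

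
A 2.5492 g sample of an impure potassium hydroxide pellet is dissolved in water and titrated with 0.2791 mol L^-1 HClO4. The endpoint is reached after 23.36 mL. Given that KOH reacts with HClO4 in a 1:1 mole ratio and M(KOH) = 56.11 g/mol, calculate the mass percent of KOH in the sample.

14.4%

n(HClO4) = 0.2791 x 0.02336 = 0.006520 mol.
n(KOH) = 0.006520 / 1 = 0.006520 mol.
mass of KOH = 0.006520 x 56.11 = 0.3658 g.
% purity = 0.3658 / 2.5492 x 100 = 14.4%.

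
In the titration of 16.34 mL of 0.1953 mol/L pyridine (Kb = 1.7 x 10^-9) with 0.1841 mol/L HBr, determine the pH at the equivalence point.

3.13

n(C5H5N) = 0.1953 x 0.01634 = 0.003191 mol; V(HBr) at equivalence = 0.003191/0.1841 = 0.01733 L.
At equivalence the base is fully converted to C5H5NH+; total volume = 0.03367 L, so [C5H5NH+] = 0.003191/0.03367 = 0.09477 M.
Ka(C5H5NH+) = Kw/Kb = 1.0e-14 / 1.7 x 10^-9 = 5.88e-6.
[H^+] = sqrt(Ka x [C5H5NH+]) = sqrt(5.88e-6 x 0.09477) = 0.000747 M.
pH = -log(0.000747) = 3.13.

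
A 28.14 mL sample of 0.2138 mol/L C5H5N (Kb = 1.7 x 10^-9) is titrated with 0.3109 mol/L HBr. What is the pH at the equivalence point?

n(C5H5N) = 0.2138 x 0.02814 = 0.006016 mol; V(HBr) at equivalence = 0.006016/0.3109 = 0.01935 L.
At equivalence the base is fully converted to C5H5NH+; total volume = 0.04749 L, so [C5H5NH+] = 0.006016/0.04749 = 0.1267 M.
Ka(C5H5NH+) = Kw/Kb = 1.0e-14 / 1.7 x 10^-9 = 5.88e-6.
[H^+] = sqrt(Ka x [C5H5NH+]) = sqrt(5.88e-6 x 0.1267) = 0.000863 M.
pH = -log(0.000863) = 3.06.

3.06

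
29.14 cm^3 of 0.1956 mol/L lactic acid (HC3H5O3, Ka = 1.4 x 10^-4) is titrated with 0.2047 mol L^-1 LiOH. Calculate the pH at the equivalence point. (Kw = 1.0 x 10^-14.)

8.43

n(HC3H5O3) = 0.1956 x 0.02914 = 0.005700 mol; V(LiOH) at equivalence = 0.005700/0.2047 = 0.02784 L.
At equivalence all the acid is converted to C3H5O3-; total volume = 0.02914 + 0.02784 = 0.05698 L, so [C3H5O3-] = 0.005700/0.05698 = 0.1000 M.
Kb = Kw/Ka = 1.0e-14 / 1.4 x 10^-4 = 7.14e-11.
[OH^-] = sqrt(Kb x [C3H5O3-]) = sqrt(7.14e-11 x 0.1000) = 2.67e-6 M.
pOH = 5.57, so pH = 14.00 - 5.57 = 8.43.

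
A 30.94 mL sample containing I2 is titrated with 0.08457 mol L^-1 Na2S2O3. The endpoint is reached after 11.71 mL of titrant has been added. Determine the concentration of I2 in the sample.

n(Na2S2O3) = 0.08457 x 0.01171 = 0.0009903 mol.
From the balanced equation, 2 mol Na2S2O3 reacts with 1 mol I2, so n(I2) = 0.0009903 x 1/2 = 0.0004952 mol.
[I2] = 0.0004952 / 0.03094 L = 0.0160 M.

0.0160 M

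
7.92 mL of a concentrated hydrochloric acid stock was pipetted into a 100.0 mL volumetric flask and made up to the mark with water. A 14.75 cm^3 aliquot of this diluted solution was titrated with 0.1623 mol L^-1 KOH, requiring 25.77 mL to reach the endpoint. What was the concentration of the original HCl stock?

n(KOH) = 0.1623 x 0.02577 = 0.004182 mol.
n(HCl) in the aliquot = 0.004182 mol.
[diluted HCl] = 0.004182 / 0.01475 = 0.2836 M.
Dilution factor = 100.0/7.920 = 12.63, so [stock] = 0.2836 x 12.63 = 3.58 M.

3.58 M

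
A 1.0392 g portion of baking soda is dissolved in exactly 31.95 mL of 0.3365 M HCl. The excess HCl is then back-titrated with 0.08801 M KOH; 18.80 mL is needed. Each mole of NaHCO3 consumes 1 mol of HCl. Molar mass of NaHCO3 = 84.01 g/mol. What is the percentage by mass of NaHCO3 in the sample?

Total n(HCl) added = 0.3365 x 0.03195 = 0.01075 mol.
n(KOH) used = 0.08801 x 0.01880 = 0.001655 mol, which equals the excess n(HCl).
So n(HCl) consumed by the sample = 0.01075 - 0.001655 = 0.009097 mol.
n(NaHCO3) = 0.009097 / 1 = 0.009097 mol.
mass NaHCO3 = 0.009097 x 84.01 = 0.7642 g, so %NaHCO3 = 0.7642/1.0392 x 100 = 73.5%.

73.5%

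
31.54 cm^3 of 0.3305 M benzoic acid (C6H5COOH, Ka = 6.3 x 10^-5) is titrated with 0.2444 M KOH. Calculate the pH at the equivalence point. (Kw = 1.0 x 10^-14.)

8.67

n(C6H5COOH) = 0.3305 x 0.03154 = 0.01042 mol; V(KOH) at equivalence = 0.01042/0.2444 = 0.04265 L.
At equivalence all the acid is converted to C6H5COO-; total volume = 0.03154 + 0.04265 = 0.07419 L, so [C6H5COO-] = 0.01042/0.07419 = 0.1405 M.
Kb = Kw/Ka = 1.0e-14 / 6.3 x 10^-5 = 1.59e-10.
[OH^-] = sqrt(Kb x [C6H5COO-]) = sqrt(1.59e-10 x 0.1405) = 4.72e-6 M.
pOH = 5.33, so pH = 14.00 - 5.33 = 8.67.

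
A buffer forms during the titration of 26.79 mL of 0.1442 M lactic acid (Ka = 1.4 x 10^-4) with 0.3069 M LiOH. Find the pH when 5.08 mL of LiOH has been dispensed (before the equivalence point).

Initial n(HC3H5O3) = 0.1442 x 0.02679 = 0.003863 mol.
n(LiOH) added = 0.3069 x 0.005080 = 0.001559 mol, converting that many moles of HC3H5O3 to C3H5O3-.
Remaining n(HC3H5O3) = 0.002304 mol; n(C3H5O3-) = 0.001559 mol.
By Henderson-Hasselbalch, pH = pKa + log([A^-]/[HA]) = 3.85 + log(0.001559/0.002304) = 3.85 + (-0.17) = 3.68.

3.68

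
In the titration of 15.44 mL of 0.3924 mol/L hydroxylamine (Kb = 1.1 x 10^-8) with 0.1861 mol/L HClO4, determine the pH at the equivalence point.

n(NH2OH) = 0.3924 x 0.01544 = 0.006059 mol; V(HClO4) at equivalence = 0.006059/0.1861 = 0.03256 L.
At equivalence the base is fully converted to NH3OH+; total volume = 0.04800 L, so [NH3OH+] = 0.006059/0.04800 = 0.1262 M.
Ka(NH3OH+) = Kw/Kb = 1.0e-14 / 1.1 x 10^-8 = 9.09e-7.
[H^+] = sqrt(Ka x [NH3OH+]) = sqrt(9.09e-7 x 0.1262) = 0.000339 M.
pH = -log(0.000339) = 3.47.

3.47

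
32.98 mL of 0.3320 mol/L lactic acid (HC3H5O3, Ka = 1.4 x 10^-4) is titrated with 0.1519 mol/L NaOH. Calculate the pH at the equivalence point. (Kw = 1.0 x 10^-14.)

8.44

n(HC3H5O3) = 0.3320 x 0.03298 = 0.01095 mol; V(NaOH) at equivalence = 0.01095/0.1519 = 0.07208 L.
At equivalence all the acid is converted to C3H5O3-; total volume = 0.03298 + 0.07208 = 0.1051 L, so [C3H5O3-] = 0.01095/0.1051 = 0.1042 M.
Kb = Kw/Ka = 1.0e-14 / 1.4 x 10^-4 = 7.14e-11.
[OH^-] = sqrt(Kb x [C3H5O3-]) = sqrt(7.14e-11 x 0.1042) = 2.73e-6 M.
pOH = 5.56, so pH = 14.00 - 5.56 = 8.44.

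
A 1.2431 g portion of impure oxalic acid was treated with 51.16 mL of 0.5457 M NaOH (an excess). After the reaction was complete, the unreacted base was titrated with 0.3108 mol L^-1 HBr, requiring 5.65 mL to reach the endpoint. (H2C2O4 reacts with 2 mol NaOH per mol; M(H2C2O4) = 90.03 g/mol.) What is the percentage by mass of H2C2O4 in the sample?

Total n(NaOH) added = 0.5457 x 0.05116 = 0.02792 mol.
n(HBr) used = 0.3108 x 0.005650 = 0.001756 mol, which equals the excess n(NaOH).
So n(NaOH) consumed by the sample = 0.02792 - 0.001756 = 0.02616 mol.
n(H2C2O4) = 0.02616 / 2 = 0.01308 mol.
mass H2C2O4 = 0.01308 x 90.03 = 1.178 g, so %H2C2O4 = 1.178/1.2431 x 100 = 94.7%.

94.7%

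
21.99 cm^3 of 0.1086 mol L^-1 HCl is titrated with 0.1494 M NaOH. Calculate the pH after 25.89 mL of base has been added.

n(acid) = 0.1086 x 0.02199 = 0.002388 mol; n(NaOH) added = 0.1494 x 0.02589 = 0.003868 mol.
Base is in excess by 0.003868 - 0.002388 = 0.001480 mol in a total volume of 0.04788 L.
[OH^-] = 0.001480/0.04788 = 0.03091 M, so pOH = 1.51 and pH = 14.00 - 1.51 = 12.49.

12.49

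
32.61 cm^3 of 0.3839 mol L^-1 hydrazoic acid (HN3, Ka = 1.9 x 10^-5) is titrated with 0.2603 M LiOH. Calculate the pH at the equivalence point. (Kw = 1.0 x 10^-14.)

n(HN3) = 0.3839 x 0.03261 = 0.01252 mol; V(LiOH) at equivalence = 0.01252/0.2603 = 0.04809 L.
At equivalence all the acid is converted to N3-; total volume = 0.03261 + 0.04809 = 0.08070 L, so [N3-] = 0.01252/0.08070 = 0.1551 M.
Kb = Kw/Ka = 1.0e-14 / 1.9 x 10^-5 = 5.26e-10.
[OH^-] = sqrt(Kb x [N3-]) = sqrt(5.26e-10 x 0.1551) = 9.04e-6 M.
pOH = 5.04, so pH = 14.00 - 5.04 = 8.96.

8.96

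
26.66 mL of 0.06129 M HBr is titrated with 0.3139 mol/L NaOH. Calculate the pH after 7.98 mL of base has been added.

n(acid) = 0.06129 x 0.02666 = 0.001634 mol; n(NaOH) added = 0.3139 x 0.007980 = 0.002505 mol.
Base is in excess by 0.002505 - 0.001634 = 0.0008709 mol in a total volume of 0.03464 L.
[OH^-] = 0.0008709/0.03464 = 0.02514 M, so pOH = 1.60 and pH = 14.00 - 1.60 = 12.40.

12.40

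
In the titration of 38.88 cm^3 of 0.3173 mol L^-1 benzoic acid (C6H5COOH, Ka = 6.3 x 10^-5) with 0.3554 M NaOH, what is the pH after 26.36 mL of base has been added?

4.70

Initial n(C6H5COOH) = 0.3173 x 0.03888 = 0.01234 mol.
n(NaOH) added = 0.3554 x 0.02636 = 0.009368 mol, converting that many moles of C6H5COOH to C6H5COO-.
Remaining n(C6H5COOH) = 0.002968 mol; n(C6H5COO-) = 0.009368 mol.
By Henderson-Hasselbalch, pH = pKa + log([A^-]/[HA]) = 4.20 + log(0.009368/0.002968) = 4.20 + (+0.50) = 4.70.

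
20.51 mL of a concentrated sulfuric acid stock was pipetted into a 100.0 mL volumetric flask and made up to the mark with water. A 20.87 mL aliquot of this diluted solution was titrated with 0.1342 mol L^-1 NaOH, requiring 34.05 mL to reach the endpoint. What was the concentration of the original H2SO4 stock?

n(NaOH) = 0.1342 x 0.03405 = 0.004570 mol.
n(H2SO4) in the aliquot = 0.004570 x 1/2 = 0.002285 mol.
[diluted H2SO4] = 0.002285 / 0.02087 = 0.1095 M.
Dilution factor = 100.0/20.51 = 4.876, so [stock] = 0.1095 x 4.876 = 0.534 M.

0.534 M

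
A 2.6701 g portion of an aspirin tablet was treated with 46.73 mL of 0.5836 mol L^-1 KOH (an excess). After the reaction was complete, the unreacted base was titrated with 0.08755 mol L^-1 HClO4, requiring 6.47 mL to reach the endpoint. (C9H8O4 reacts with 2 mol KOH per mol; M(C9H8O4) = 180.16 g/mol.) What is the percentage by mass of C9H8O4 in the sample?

90.1%

Total n(KOH) added = 0.5836 x 0.04673 = 0.02727 mol.
n(HClO4) used = 0.08755 x 0.006470 = 0.0005664 mol, which equals the excess n(KOH).
So n(KOH) consumed by the sample = 0.02727 - 0.0005664 = 0.02671 mol.
n(C9H8O4) = 0.02671 / 2 = 0.01335 mol.
mass C9H8O4 = 0.01335 x 180.16 = 2.406 g, so %C9H8O4 = 2.406/2.6701 x 100 = 90.1%.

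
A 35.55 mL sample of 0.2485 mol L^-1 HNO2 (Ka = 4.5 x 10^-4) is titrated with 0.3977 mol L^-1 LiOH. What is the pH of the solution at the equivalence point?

n(HNO2) = 0.2485 x 0.03555 = 0.008834 mol; V(LiOH) at equivalence = 0.008834/0.3977 = 0.02221 L.
At equivalence all the acid is converted to NO2-; total volume = 0.03555 + 0.02221 = 0.05776 L, so [NO2-] = 0.008834/0.05776 = 0.1529 M.
Kb = Kw/Ka = 1.0e-14 / 4.5 x 10^-4 = 2.22e-11.
[OH^-] = sqrt(Kb x [NO2-]) = sqrt(2.22e-11 x 0.1529) = 1.84e-6 M.
pOH = 5.73, so pH = 14.00 - 5.73 = 8.27.

8.27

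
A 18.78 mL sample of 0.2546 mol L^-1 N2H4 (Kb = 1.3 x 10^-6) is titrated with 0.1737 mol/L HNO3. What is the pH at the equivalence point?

4.55

n(N2H4) = 0.2546 x 0.01878 = 0.004781 mol; V(HNO3) at equivalence = 0.004781/0.1737 = 0.02753 L.
At equivalence the base is fully converted to N2H5+; total volume = 0.04631 L, so [N2H5+] = 0.004781/0.04631 = 0.1033 M.
Ka(N2H5+) = Kw/Kb = 1.0e-14 / 1.3 x 10^-6 = 7.69e-9.
[H^+] = sqrt(Ka x [N2H5+]) = sqrt(7.69e-9 x 0.1033) = 2.82e-5 M.
pH = -log(2.82e-5) = 4.55.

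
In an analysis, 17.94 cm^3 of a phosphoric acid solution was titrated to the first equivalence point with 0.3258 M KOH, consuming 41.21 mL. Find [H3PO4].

n(KOH) = 0.3258 x 0.04121 = 0.01343 mol.
At the first equivalence point, 1 mol OH^- react per mol H3PO4, so n(H3PO4) = 0.01343 / 1 = 0.01343 mol.
[H3PO4] = 0.01343 / 0.01794 L = 0.748 M.

0.748 M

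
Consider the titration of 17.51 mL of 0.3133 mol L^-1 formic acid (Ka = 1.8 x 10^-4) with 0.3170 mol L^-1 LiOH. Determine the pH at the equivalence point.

8.47

n(HCOOH) = 0.3133 x 0.01751 = 0.005486 mol; V(LiOH) at equivalence = 0.005486/0.3170 = 0.01731 L.
At equivalence all the acid is converted to HCOO-; total volume = 0.01751 + 0.01731 = 0.03482 L, so [HCOO-] = 0.005486/0.03482 = 0.1576 M.
Kb = Kw/Ka = 1.0e-14 / 1.8 x 10^-4 = 5.56e-11.
[OH^-] = sqrt(Kb x [HCOO-]) = sqrt(5.56e-11 x 0.1576) = 2.96e-6 M.
pOH = 5.53, so pH = 14.00 - 5.53 = 8.47.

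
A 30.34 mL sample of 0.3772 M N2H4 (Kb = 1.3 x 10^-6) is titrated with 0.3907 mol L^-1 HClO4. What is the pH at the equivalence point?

4.42

n(N2H4) = 0.3772 x 0.03034 = 0.01144 mol; V(HClO4) at equivalence = 0.01144/0.3907 = 0.02929 L.
At equivalence the base is fully converted to N2H5+; total volume = 0.05963 L, so [N2H5+] = 0.01144/0.05963 = 0.1919 M.
Ka(N2H5+) = Kw/Kb = 1.0e-14 / 1.3 x 10^-6 = 7.69e-9.
[H^+] = sqrt(Ka x [N2H5+]) = sqrt(7.69e-9 x 0.1919) = 3.84e-5 M.
pH = -log(3.84e-5) = 4.42.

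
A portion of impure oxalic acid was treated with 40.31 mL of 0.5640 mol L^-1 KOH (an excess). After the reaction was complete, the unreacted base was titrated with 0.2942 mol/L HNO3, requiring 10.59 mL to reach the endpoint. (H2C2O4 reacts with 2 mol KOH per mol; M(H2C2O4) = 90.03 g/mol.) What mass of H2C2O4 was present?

Total n(KOH) added = 0.5640 x 0.04031 = 0.02273 mol.
n(HNO3) used = 0.2942 x 0.01059 = 0.003116 mol, which equals the excess n(KOH).
So n(KOH) consumed by the sample = 0.02273 - 0.003116 = 0.01962 mol.
n(H2C2O4) = 0.01962 / 2 = 0.009810 mol.
mass = 0.009810 mol x 90.03 g/mol = 0.883 g.

0.883 g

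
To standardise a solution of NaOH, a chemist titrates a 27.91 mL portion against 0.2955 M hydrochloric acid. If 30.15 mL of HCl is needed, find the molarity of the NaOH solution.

n(HCl) delivered = 0.2955 x 0.03015 = 0.008909 mol.
For a 1:1 reaction, n(NaOH) = 0.008909 mol.
[NaOH] = 0.008909 mol / 0.02791 L = 0.319 M.

0.319 M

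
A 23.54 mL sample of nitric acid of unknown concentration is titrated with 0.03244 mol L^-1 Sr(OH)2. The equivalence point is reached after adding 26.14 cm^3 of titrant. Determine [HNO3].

0.0720 M

n(Sr(OH)2) delivered = 0.03244 x 0.02614 = 0.0008480 mol.
The reaction is 2 HNO3 + 1 Sr(OH)2, so n(HNO3) = 0.0008480 x 2/1 = 0.001696 mol.
[HNO3] = 0.001696 mol / 0.02354 L = 0.0720 M.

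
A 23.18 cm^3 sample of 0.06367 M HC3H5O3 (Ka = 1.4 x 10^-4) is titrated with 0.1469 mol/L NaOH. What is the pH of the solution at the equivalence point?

8.25

n(HC3H5O3) = 0.06367 x 0.02318 = 0.001476 mol; V(NaOH) at equivalence = 0.001476/0.1469 = 0.01005 L.
At equivalence all the acid is converted to C3H5O3-; total volume = 0.02318 + 0.01005 = 0.03323 L, so [C3H5O3-] = 0.001476/0.03323 = 0.04442 M.
Kb = Kw/Ka = 1.0e-14 / 1.4 x 10^-4 = 7.14e-11.
[OH^-] = sqrt(Kb x [C3H5O3-]) = sqrt(7.14e-11 x 0.04442) = 1.78e-6 M.
pOH = 5.75, so pH = 14.00 - 5.75 = 8.25.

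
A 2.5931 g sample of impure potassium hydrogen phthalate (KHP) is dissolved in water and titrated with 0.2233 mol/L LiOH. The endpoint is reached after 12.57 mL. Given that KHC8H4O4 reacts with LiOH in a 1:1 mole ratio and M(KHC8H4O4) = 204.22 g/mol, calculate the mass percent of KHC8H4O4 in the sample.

n(LiOH) = 0.2233 x 0.01257 = 0.002807 mol.
n(KHC8H4O4) = 0.002807 / 1 = 0.002807 mol.
mass of KHC8H4O4 = 0.002807 x 204.22 = 0.5732 g.
% purity = 0.5732 / 2.5931 x 100 = 22.1%.

22.1%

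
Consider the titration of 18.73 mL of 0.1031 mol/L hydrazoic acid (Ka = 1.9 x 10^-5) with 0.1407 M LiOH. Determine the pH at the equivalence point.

n(HN3) = 0.1031 x 0.01873 = 0.001931 mol; V(LiOH) at equivalence = 0.001931/0.1407 = 0.01372 L.
At equivalence all the acid is converted to N3-; total volume = 0.01873 + 0.01372 = 0.03245 L, so [N3-] = 0.001931/0.03245 = 0.05950 M.
Kb = Kw/Ka = 1.0e-14 / 1.9 x 10^-5 = 5.26e-10.
[OH^-] = sqrt(Kb x [N3-]) = sqrt(5.26e-10 x 0.05950) = 5.60e-6 M.
pOH = 5.25, so pH = 14.00 - 5.25 = 8.75.

8.75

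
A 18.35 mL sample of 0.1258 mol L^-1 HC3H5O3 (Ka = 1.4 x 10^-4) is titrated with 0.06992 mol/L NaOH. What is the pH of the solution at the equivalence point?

8.25

n(HC3H5O3) = 0.1258 x 0.01835 = 0.002308 mol; V(NaOH) at equivalence = 0.002308/0.06992 = 0.03302 L.
At equivalence all the acid is converted to C3H5O3-; total volume = 0.01835 + 0.03302 = 0.05137 L, so [C3H5O3-] = 0.002308/0.05137 = 0.04494 M.
Kb = Kw/Ka = 1.0e-14 / 1.4 x 10^-4 = 7.14e-11.
[OH^-] = sqrt(Kb x [C3H5O3-]) = sqrt(7.14e-11 x 0.04494) = 1.79e-6 M.
pOH = 5.75, so pH = 14.00 - 5.75 = 8.25.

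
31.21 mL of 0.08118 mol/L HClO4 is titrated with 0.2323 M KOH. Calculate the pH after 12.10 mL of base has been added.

11.81

n(acid) = 0.08118 x 0.03121 = 0.002534 mol; n(KOH) added = 0.2323 x 0.01210 = 0.002811 mol.
Base is in excess by 0.002811 - 0.002534 = 0.0002772 mol in a total volume of 0.04331 L.
[OH^-] = 0.0002772/0.04331 = 0.006400 M, so pOH = 2.19 and pH = 14.00 - 2.19 = 11.81.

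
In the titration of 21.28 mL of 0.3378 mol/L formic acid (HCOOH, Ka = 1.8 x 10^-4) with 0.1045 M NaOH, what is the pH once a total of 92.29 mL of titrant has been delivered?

n(acid) = 0.3378 x 0.02128 = 0.007188 mol; n(NaOH) added = 0.1045 x 0.09229 = 0.009644 mol.
Base is in excess by 0.009644 - 0.007188 = 0.002456 mol in a total volume of 0.1136 L.
[OH^-] = 0.002456/0.1136 = 0.02162 M, so pOH = 1.67 and pH = 14.00 - 1.67 = 12.33.

12.33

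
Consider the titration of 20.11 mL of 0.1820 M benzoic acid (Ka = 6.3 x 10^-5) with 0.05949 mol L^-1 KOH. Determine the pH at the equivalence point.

n(C6H5COOH) = 0.1820 x 0.02011 = 0.003660 mol; V(KOH) at equivalence = 0.003660/0.05949 = 0.06152 L.
At equivalence all the acid is converted to C6H5COO-; total volume = 0.02011 + 0.06152 = 0.08163 L, so [C6H5COO-] = 0.003660/0.08163 = 0.04483 M.
Kb = Kw/Ka = 1.0e-14 / 6.3 x 10^-5 = 1.59e-10.
[OH^-] = sqrt(Kb x [C6H5COO-]) = sqrt(1.59e-10 x 0.04483) = 2.67e-6 M.
pOH = 5.57, so pH = 14.00 - 5.57 = 8.43.

8.43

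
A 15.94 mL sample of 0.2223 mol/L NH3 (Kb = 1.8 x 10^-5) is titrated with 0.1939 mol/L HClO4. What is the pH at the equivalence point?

5.12

n(NH3) = 0.2223 x 0.01594 = 0.003543 mol; V(HClO4) at equivalence = 0.003543/0.1939 = 0.01827 L.
At equivalence the base is fully converted to NH4+; total volume = 0.03421 L, so [NH4+] = 0.003543/0.03421 = 0.1036 M.
Ka(NH4+) = Kw/Kb = 1.0e-14 / 1.8 x 10^-5 = 5.56e-10.
[H^+] = sqrt(Ka x [NH4+]) = sqrt(5.56e-10 x 0.1036) = 7.59e-6 M.
pH = -log(7.59e-6) = 5.12.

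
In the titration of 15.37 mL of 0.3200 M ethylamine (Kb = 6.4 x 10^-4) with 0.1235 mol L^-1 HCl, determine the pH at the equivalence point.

n(C2H5NH2) = 0.3200 x 0.01537 = 0.004918 mol; V(HCl) at equivalence = 0.004918/0.1235 = 0.03983 L.
At equivalence the base is fully converted to C2H5NH3+; total volume = 0.05520 L, so [C2H5NH3+] = 0.004918/0.05520 = 0.08911 M.
Ka(C2H5NH3+) = Kw/Kb = 1.0e-14 / 6.4 x 10^-4 = 1.56e-11.
[H^+] = sqrt(Ka x [C2H5NH3+]) = sqrt(1.56e-11 x 0.08911) = 1.18e-6 M.
pH = -log(1.18e-6) = 5.93.

5.93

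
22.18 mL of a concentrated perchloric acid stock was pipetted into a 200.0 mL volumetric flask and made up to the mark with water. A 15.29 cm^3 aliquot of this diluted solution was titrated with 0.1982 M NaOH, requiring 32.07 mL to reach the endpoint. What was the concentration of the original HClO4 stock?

3.75 M

n(NaOH) = 0.1982 x 0.03207 = 0.006356 mol.
n(HClO4) in the aliquot = 0.006356 mol.
[diluted HClO4] = 0.006356 / 0.01529 = 0.4157 M.
Dilution factor = 200.0/22.18 = 9.017, so [stock] = 0.4157 x 9.017 = 3.75 M.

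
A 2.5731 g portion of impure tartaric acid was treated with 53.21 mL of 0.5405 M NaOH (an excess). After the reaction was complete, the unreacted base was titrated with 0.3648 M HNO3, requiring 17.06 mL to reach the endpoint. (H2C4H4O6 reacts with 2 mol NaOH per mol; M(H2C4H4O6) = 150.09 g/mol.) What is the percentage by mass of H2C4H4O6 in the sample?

65.7%

Total n(NaOH) added = 0.5405 x 0.05321 = 0.02876 mol.
n(HNO3) used = 0.3648 x 0.01706 = 0.006223 mol, which equals the excess n(NaOH).
So n(NaOH) consumed by the sample = 0.02876 - 0.006223 = 0.02254 mol.
n(H2C4H4O6) = 0.02254 / 2 = 0.01127 mol.
mass H2C4H4O6 = 0.01127 x 150.09 = 1.691 g, so %H2C4H4O6 = 1.691/2.5731 x 100 = 65.7%.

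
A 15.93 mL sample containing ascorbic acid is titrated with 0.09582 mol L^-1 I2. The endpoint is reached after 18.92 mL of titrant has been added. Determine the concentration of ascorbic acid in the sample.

0.114 M

n(I2) = 0.09582 x 0.01892 = 0.001813 mol.
From the balanced equation, 1 mol I2 reacts with 1 mol ascorbic acid, so n(ascorbic acid) = 0.001813 x 1/1 = 0.001813 mol.
[ascorbic acid] = 0.001813 / 0.01593 L = 0.114 M.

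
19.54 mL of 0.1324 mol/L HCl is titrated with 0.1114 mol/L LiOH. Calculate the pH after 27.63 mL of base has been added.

n(acid) = 0.1324 x 0.01954 = 0.002587 mol; n(LiOH) added = 0.1114 x 0.02763 = 0.003078 mol.
Base is in excess by 0.003078 - 0.002587 = 0.0004909 mol in a total volume of 0.04717 L.
[OH^-] = 0.0004909/0.04717 = 0.01041 M, so pOH = 1.98 and pH = 14.00 - 1.98 = 12.02.

12.02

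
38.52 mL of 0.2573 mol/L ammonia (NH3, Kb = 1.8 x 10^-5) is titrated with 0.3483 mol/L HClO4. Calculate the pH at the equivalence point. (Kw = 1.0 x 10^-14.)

5.04

n(NH3) = 0.2573 x 0.03852 = 0.009911 mol; V(HClO4) at equivalence = 0.009911/0.3483 = 0.02846 L.
At equivalence the base is fully converted to NH4+; total volume = 0.06698 L, so [NH4+] = 0.009911/0.06698 = 0.1480 M.
Ka(NH4+) = Kw/Kb = 1.0e-14 / 1.8 x 10^-5 = 5.56e-10.
[H^+] = sqrt(Ka x [NH4+]) = sqrt(5.56e-10 x 0.1480) = 9.07e-6 M.
pH = -log(9.07e-6) = 5.04.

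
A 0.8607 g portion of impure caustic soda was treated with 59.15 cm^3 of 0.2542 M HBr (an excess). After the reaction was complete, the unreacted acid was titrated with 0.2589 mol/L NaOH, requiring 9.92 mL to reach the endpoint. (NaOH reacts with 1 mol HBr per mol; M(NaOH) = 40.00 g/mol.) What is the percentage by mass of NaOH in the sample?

Total n(HBr) added = 0.2542 x 0.05915 = 0.01504 mol.
n(NaOH) used = 0.2589 x 0.009920 = 0.002568 mol, which equals the excess n(HBr).
So n(HBr) consumed by the sample = 0.01504 - 0.002568 = 0.01247 mol.
n(NaOH) = 0.01247 / 1 = 0.01247 mol.
mass NaOH = 0.01247 x 40.00 = 0.4987 g, so %NaOH = 0.4987/0.8607 x 100 = 57.9%.

57.9%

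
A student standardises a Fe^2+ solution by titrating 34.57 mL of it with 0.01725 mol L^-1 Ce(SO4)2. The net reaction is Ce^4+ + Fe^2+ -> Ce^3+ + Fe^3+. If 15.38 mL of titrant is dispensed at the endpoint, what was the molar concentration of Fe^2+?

n(Ce(SO4)2) = 0.01725 x 0.01538 = 0.0002653 mol.
From the balanced equation, 1 mol Ce(SO4)2 reacts with 1 mol Fe^2+, so n(Fe^2+) = 0.0002653 x 1/1 = 0.0002653 mol.
[Fe^2+] = 0.0002653 / 0.03457 L = 0.00767 M.

0.00767 M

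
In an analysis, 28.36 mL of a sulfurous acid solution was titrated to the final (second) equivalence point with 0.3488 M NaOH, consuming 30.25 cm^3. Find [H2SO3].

0.186 M

n(NaOH) = 0.3488 x 0.03025 = 0.01055 mol.
At the final (second) equivalence point, 2 mol OH^- react per mol H2SO3, so n(H2SO3) = 0.01055 / 2 = 0.005276 mol.
[H2SO3] = 0.005276 / 0.02836 L = 0.186 M.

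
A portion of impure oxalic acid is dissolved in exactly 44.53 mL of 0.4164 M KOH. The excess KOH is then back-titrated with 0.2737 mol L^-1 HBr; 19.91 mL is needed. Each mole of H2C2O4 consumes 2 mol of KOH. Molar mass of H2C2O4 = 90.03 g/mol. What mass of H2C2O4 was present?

0.589 g

Total n(KOH) added = 0.4164 x 0.04453 = 0.01854 mol.
n(HBr) used = 0.2737 x 0.01991 = 0.005449 mol, which equals the excess n(KOH).
So n(KOH) consumed by the sample = 0.01854 - 0.005449 = 0.01309 mol.
n(H2C2O4) = 0.01309 / 2 = 0.006546 mol.
mass = 0.006546 mol x 90.03 g/mol = 0.589 g.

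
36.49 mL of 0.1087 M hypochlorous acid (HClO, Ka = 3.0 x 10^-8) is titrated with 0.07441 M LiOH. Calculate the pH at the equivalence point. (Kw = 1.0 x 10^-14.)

10.08

n(HClO) = 0.1087 x 0.03649 = 0.003966 mol; V(LiOH) at equivalence = 0.003966/0.07441 = 0.05331 L.
At equivalence all the acid is converted to ClO-; total volume = 0.03649 + 0.05331 = 0.08980 L, so [ClO-] = 0.003966/0.08980 = 0.04417 M.
Kb = Kw/Ka = 1.0e-14 / 3.0 x 10^-8 = 3.33e-7.
[OH^-] = sqrt(Kb x [ClO-]) = sqrt(3.33e-7 x 0.04417) = 0.000121 M.
pOH = 3.92, so pH = 14.00 - 3.92 = 10.08.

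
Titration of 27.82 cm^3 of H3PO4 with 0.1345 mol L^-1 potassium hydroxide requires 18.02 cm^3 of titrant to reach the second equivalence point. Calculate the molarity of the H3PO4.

n(KOH) = 0.1345 x 0.01802 = 0.002424 mol.
At the second equivalence point, 2 mol OH^- react per mol H3PO4, so n(H3PO4) = 0.002424 / 2 = 0.001212 mol.
[H3PO4] = 0.001212 / 0.02782 L = 0.0436 M.

0.0436 M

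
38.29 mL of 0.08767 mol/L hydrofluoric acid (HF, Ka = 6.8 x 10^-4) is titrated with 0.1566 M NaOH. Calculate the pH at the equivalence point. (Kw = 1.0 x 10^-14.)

n(HF) = 0.08767 x 0.03829 = 0.003357 mol; V(NaOH) at equivalence = 0.003357/0.1566 = 0.02144 L.
At equivalence all the acid is converted to F-; total volume = 0.03829 + 0.02144 = 0.05973 L, so [F-] = 0.003357/0.05973 = 0.05620 M.
Kb = Kw/Ka = 1.0e-14 / 6.8 x 10^-4 = 1.47e-11.
[OH^-] = sqrt(Kb x [F-]) = sqrt(1.47e-11 x 0.05620) = 9.09e-7 M.
pOH = 6.04, so pH = 14.00 - 6.04 = 7.96.

7.96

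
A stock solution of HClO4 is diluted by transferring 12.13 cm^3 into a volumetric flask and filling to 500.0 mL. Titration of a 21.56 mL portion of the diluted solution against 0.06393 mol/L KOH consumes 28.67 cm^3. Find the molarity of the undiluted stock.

n(KOH) = 0.06393 x 0.02867 = 0.001833 mol.
n(HClO4) in the aliquot = 0.001833 mol.
[diluted HClO4] = 0.001833 / 0.02156 = 0.08501 M.
Dilution factor = 500.0/12.13 = 41.22, so [stock] = 0.08501 x 41.22 = 3.50 M.

3.50 M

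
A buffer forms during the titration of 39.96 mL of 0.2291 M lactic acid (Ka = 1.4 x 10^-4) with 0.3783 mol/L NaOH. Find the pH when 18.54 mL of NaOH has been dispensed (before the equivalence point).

4.37

Initial n(HC3H5O3) = 0.2291 x 0.03996 = 0.009155 mol.
n(NaOH) added = 0.3783 x 0.01854 = 0.007014 mol, converting that many moles of HC3H5O3 to C3H5O3-.
Remaining n(HC3H5O3) = 0.002141 mol; n(C3H5O3-) = 0.007014 mol.
By Henderson-Hasselbalch, pH = pKa + log([A^-]/[HA]) = 3.85 + log(0.007014/0.002141) = 3.85 + (+0.52) = 4.37.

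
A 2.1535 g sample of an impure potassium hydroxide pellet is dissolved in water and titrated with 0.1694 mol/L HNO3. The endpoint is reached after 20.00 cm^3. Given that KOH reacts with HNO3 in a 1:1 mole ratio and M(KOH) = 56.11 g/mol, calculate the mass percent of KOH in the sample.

n(HNO3) = 0.1694 x 0.02000 = 0.003388 mol.
n(KOH) = 0.003388 / 1 = 0.003388 mol.
mass of KOH = 0.003388 x 56.11 = 0.1901 g.
% purity = 0.1901 / 2.1535 x 100 = 8.83%.

8.83%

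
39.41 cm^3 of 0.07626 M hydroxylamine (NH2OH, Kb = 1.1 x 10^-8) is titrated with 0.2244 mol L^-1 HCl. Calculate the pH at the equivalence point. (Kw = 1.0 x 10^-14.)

n(NH2OH) = 0.07626 x 0.03941 = 0.003005 mol; V(HCl) at equivalence = 0.003005/0.2244 = 0.01339 L.
At equivalence the base is fully converted to NH3OH+; total volume = 0.05280 L, so [NH3OH+] = 0.003005/0.05280 = 0.05692 M.
Ka(NH3OH+) = Kw/Kb = 1.0e-14 / 1.1 x 10^-8 = 9.09e-7.
[H^+] = sqrt(Ka x [NH3OH+]) = sqrt(9.09e-7 x 0.05692) = 0.000227 M.
pH = -log(0.000227) = 3.64.

3.64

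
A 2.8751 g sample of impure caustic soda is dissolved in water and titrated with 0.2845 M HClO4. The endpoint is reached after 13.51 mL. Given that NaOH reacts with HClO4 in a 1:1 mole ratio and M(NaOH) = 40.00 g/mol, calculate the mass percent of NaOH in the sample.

5.35%

n(HClO4) = 0.2845 x 0.01351 = 0.003844 mol.
n(NaOH) = 0.003844 / 1 = 0.003844 mol.
mass of NaOH = 0.003844 x 40.00 = 0.1537 g.
% purity = 0.1537 / 2.8751 x 100 = 5.35%.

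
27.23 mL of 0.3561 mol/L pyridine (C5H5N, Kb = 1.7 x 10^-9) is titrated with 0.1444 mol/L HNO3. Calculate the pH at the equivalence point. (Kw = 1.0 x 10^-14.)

3.11

n(C5H5N) = 0.3561 x 0.02723 = 0.009697 mol; V(HNO3) at equivalence = 0.009697/0.1444 = 0.06715 L.
At equivalence the base is fully converted to C5H5NH+; total volume = 0.09438 L, so [C5H5NH+] = 0.009697/0.09438 = 0.1027 M.
Ka(C5H5NH+) = Kw/Kb = 1.0e-14 / 1.7 x 10^-9 = 5.88e-6.
[H^+] = sqrt(Ka x [C5H5NH+]) = sqrt(5.88e-6 x 0.1027) = 0.000777 M.
pH = -log(0.000777) = 3.11.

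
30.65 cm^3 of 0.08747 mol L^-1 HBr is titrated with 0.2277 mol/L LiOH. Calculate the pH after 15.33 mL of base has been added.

n(acid) = 0.08747 x 0.03065 = 0.002681 mol; n(LiOH) added = 0.2277 x 0.01533 = 0.003491 mol.
Base is in excess by 0.003491 - 0.002681 = 0.0008097 mol in a total volume of 0.04598 L.
[OH^-] = 0.0008097/0.04598 = 0.01761 M, so pOH = 1.75 and pH = 14.00 - 1.75 = 12.25.

12.25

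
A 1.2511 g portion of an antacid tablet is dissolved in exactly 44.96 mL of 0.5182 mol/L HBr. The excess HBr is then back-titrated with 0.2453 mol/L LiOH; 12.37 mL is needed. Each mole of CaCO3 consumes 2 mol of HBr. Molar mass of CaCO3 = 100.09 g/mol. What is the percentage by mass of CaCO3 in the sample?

81.1%

Total n(HBr) added = 0.5182 x 0.04496 = 0.02330 mol.
n(LiOH) used = 0.2453 x 0.01237 = 0.003034 mol, which equals the excess n(HBr).
So n(HBr) consumed by the sample = 0.02330 - 0.003034 = 0.02026 mol.
n(CaCO3) = 0.02026 / 2 = 0.01013 mol.
mass CaCO3 = 0.01013 x 100.09 = 1.014 g, so %CaCO3 = 1.014/1.2511 x 100 = 81.1%.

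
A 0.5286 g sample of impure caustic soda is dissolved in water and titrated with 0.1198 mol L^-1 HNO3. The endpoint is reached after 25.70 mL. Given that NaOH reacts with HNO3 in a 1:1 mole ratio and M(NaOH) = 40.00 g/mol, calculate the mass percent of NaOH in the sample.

23.3%

n(HNO3) = 0.1198 x 0.02570 = 0.003079 mol.
n(NaOH) = 0.003079 / 1 = 0.003079 mol.
mass of NaOH = 0.003079 x 40.00 = 0.1232 g.
% purity = 0.1232 / 0.5286 x 100 = 23.3%.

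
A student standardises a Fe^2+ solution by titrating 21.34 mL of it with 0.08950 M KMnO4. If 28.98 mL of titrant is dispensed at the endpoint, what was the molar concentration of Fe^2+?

0.608 M

n(KMnO4) = 0.08950 x 0.02898 = 0.002594 mol.
From the balanced equation, 1 mol KMnO4 reacts with 5 mol Fe^2+, so n(Fe^2+) = 0.002594 x 5/1 = 0.01297 mol.
[Fe^2+] = 0.01297 / 0.02134 L = 0.608 M.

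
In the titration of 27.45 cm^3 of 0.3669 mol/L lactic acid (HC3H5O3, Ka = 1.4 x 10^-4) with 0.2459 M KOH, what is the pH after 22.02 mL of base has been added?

Initial n(HC3H5O3) = 0.3669 x 0.02745 = 0.01007 mol.
n(KOH) added = 0.2459 x 0.02202 = 0.005415 mol, converting that many moles of HC3H5O3 to C3H5O3-.
Remaining n(HC3H5O3) = 0.004657 mol; n(C3H5O3-) = 0.005415 mol.
By Henderson-Hasselbalch, pH = pKa + log([A^-]/[HA]) = 3.85 + log(0.005415/0.004657) = 3.85 + (+0.07) = 3.92.

3.92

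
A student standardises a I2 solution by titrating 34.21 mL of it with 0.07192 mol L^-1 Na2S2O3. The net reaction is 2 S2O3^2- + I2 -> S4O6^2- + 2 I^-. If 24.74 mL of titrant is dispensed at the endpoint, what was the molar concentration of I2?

0.0260 M

n(Na2S2O3) = 0.07192 x 0.02474 = 0.001779 mol.
From the balanced equation, 2 mol Na2S2O3 reacts with 1 mol I2, so n(I2) = 0.001779 x 1/2 = 0.0008897 mol.
[I2] = 0.0008897 / 0.03421 L = 0.0260 M.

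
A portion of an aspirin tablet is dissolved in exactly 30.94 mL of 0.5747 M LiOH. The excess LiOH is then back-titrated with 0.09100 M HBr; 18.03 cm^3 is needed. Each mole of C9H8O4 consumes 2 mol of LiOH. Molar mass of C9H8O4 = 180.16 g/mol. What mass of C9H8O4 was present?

Total n(LiOH) added = 0.5747 x 0.03094 = 0.01778 mol.
n(HBr) used = 0.09100 x 0.01803 = 0.001641 mol, which equals the excess n(LiOH).
So n(LiOH) consumed by the sample = 0.01778 - 0.001641 = 0.01614 mol.
n(C9H8O4) = 0.01614 / 2 = 0.008070 mol.
mass = 0.008070 mol x 180.16 g/mol = 1.45 g.

1.45 g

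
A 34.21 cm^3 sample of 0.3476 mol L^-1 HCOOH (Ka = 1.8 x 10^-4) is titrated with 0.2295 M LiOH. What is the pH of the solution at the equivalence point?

8.44

n(HCOOH) = 0.3476 x 0.03421 = 0.01189 mol; V(LiOH) at equivalence = 0.01189/0.2295 = 0.05181 L.
At equivalence all the acid is converted to HCOO-; total volume = 0.03421 + 0.05181 = 0.08602 L, so [HCOO-] = 0.01189/0.08602 = 0.1382 M.
Kb = Kw/Ka = 1.0e-14 / 1.8 x 10^-4 = 5.56e-11.
[OH^-] = sqrt(Kb x [HCOO-]) = sqrt(5.56e-11 x 0.1382) = 2.77e-6 M.
pOH = 5.56, so pH = 14.00 - 5.56 = 8.44.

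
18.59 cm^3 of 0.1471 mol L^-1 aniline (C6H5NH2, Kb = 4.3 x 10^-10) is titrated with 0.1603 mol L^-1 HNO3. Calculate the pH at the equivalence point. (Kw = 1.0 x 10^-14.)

2.87

n(C6H5NH2) = 0.1471 x 0.01859 = 0.002735 mol; V(HNO3) at equivalence = 0.002735/0.1603 = 0.01706 L.
At equivalence the base is fully converted to C6H5NH3+; total volume = 0.03565 L, so [C6H5NH3+] = 0.002735/0.03565 = 0.07671 M.
Ka(C6H5NH3+) = Kw/Kb = 1.0e-14 / 4.3 x 10^-10 = 2.33e-5.
[H^+] = sqrt(Ka x [C6H5NH3+]) = sqrt(2.33e-5 x 0.07671) = 0.00134 M.
pH = -log(0.00134) = 2.87.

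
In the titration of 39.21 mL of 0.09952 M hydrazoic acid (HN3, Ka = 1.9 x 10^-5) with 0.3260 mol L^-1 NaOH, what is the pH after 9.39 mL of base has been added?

5.28

Initial n(HN3) = 0.09952 x 0.03921 = 0.003902 mol.
n(NaOH) added = 0.3260 x 0.009390 = 0.003061 mol, converting that many moles of HN3 to N3-.
Remaining n(HN3) = 0.0008410 mol; n(N3-) = 0.003061 mol.
By Henderson-Hasselbalch, pH = pKa + log([A^-]/[HA]) = 4.72 + log(0.003061/0.0008410) = 4.72 + (+0.56) = 5.28.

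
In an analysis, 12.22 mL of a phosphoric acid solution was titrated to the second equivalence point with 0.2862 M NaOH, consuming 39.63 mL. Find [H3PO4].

0.464 M

n(NaOH) = 0.2862 x 0.03963 = 0.01134 mol.
At the second equivalence point, 2 mol OH^- react per mol H3PO4, so n(H3PO4) = 0.01134 / 2 = 0.005671 mol.
[H3PO4] = 0.005671 / 0.01222 L = 0.464 M.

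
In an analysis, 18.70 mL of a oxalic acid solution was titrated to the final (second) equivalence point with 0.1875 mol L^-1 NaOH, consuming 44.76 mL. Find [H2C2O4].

0.224 M

n(NaOH) = 0.1875 x 0.04476 = 0.008393 mol.
At the final (second) equivalence point, 2 mol OH^- react per mol H2C2O4, so n(H2C2O4) = 0.008393 / 2 = 0.004196 mol.
[H2C2O4] = 0.004196 / 0.01870 L = 0.224 M.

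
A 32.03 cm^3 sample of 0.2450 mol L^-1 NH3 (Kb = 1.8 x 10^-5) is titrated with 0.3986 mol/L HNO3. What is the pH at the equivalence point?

5.04

n(NH3) = 0.2450 x 0.03203 = 0.007847 mol; V(HNO3) at equivalence = 0.007847/0.3986 = 0.01969 L.
At equivalence the base is fully converted to NH4+; total volume = 0.05172 L, so [NH4+] = 0.007847/0.05172 = 0.1517 M.
Ka(NH4+) = Kw/Kb = 1.0e-14 / 1.8 x 10^-5 = 5.56e-10.
[H^+] = sqrt(Ka x [NH4+]) = sqrt(5.56e-10 x 0.1517) = 9.18e-6 M.
pH = -log(9.18e-6) = 5.04.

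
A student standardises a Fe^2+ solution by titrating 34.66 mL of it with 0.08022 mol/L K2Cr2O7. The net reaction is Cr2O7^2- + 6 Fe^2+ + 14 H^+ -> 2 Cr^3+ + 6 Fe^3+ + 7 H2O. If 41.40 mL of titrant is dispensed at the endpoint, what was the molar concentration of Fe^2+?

n(K2Cr2O7) = 0.08022 x 0.04140 = 0.003321 mol.
From the balanced equation, 1 mol K2Cr2O7 reacts with 6 mol Fe^2+, so n(Fe^2+) = 0.003321 x 6/1 = 0.01993 mol.
[Fe^2+] = 0.01993 / 0.03466 L = 0.575 M.

0.575 M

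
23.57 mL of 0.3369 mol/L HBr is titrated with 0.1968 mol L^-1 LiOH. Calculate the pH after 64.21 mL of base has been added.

n(acid) = 0.3369 x 0.02357 = 0.007941 mol; n(LiOH) added = 0.1968 x 0.06421 = 0.01264 mol.
Base is in excess by 0.01264 - 0.007941 = 0.004696 mol in a total volume of 0.08778 L.
[OH^-] = 0.004696/0.08778 = 0.05350 M, so pOH = 1.27 and pH = 14.00 - 1.27 = 12.73.

12.73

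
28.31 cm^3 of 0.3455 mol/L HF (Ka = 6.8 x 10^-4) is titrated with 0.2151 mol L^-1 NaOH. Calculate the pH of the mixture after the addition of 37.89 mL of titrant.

Initial n(HF) = 0.3455 x 0.02831 = 0.009781 mol.
n(NaOH) added = 0.2151 x 0.03789 = 0.008150 mol, converting that many moles of HF to F-.
Remaining n(HF) = 0.001631 mol; n(F-) = 0.008150 mol.
By Henderson-Hasselbalch, pH = pKa + log([A^-]/[HA]) = 3.17 + log(0.008150/0.001631) = 3.17 + (+0.70) = 3.87.

3.87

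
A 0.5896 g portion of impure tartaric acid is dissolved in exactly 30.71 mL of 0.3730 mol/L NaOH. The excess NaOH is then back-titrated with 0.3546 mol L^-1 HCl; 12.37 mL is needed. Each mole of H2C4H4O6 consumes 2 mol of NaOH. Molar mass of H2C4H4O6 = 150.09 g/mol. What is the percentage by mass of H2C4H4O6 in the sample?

90.0%

Total n(NaOH) added = 0.3730 x 0.03071 = 0.01145 mol.
n(HCl) used = 0.3546 x 0.01237 = 0.004386 mol, which equals the excess n(NaOH).
So n(NaOH) consumed by the sample = 0.01145 - 0.004386 = 0.007068 mol.
n(H2C4H4O6) = 0.007068 / 2 = 0.003534 mol.
mass H2C4H4O6 = 0.003534 x 150.09 = 0.5305 g, so %H2C4H4O6 = 0.5305/0.5896 x 100 = 90.0%.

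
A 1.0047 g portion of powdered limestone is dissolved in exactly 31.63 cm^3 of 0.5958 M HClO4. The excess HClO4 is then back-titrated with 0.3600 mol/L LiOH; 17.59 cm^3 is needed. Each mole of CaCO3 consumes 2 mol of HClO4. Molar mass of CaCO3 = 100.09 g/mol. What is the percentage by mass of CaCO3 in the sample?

Total n(HClO4) added = 0.5958 x 0.03163 = 0.01885 mol.
n(LiOH) used = 0.3600 x 0.01759 = 0.006332 mol, which equals the excess n(HClO4).
So n(HClO4) consumed by the sample = 0.01885 - 0.006332 = 0.01251 mol.
n(CaCO3) = 0.01251 / 2 = 0.006256 mol.
mass CaCO3 = 0.006256 x 100.09 = 0.6262 g, so %CaCO3 = 0.6262/1.0047 x 100 = 62.3%.

62.3%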